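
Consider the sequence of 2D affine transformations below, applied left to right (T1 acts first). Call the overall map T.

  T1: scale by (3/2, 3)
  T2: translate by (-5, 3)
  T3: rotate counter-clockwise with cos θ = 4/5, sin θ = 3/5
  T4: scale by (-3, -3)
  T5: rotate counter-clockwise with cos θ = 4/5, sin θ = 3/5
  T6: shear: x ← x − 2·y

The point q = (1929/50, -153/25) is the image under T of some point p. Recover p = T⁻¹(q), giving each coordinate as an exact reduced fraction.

T1 = [3/2 0 0; 0 3 0; 0 0 1]
T2·T1 = [3/2 0 -5; 0 3 3; 0 0 1]
T3·…·T1 = [6/5 -9/5 -29/5; 9/10 12/5 -3/5; 0 0 1]
T4·…·T1 = [-18/5 27/5 87/5; -27/10 -36/5 9/5; 0 0 1]
T5·…·T1 = [-63/50 216/25 321/25; -108/25 -63/25 297/25; 0 0 1]
T6·…·T1 = [369/50 342/25 -273/25; -108/25 -63/25 297/25; 0 0 1]
det M = 81/2; M⁻¹ = [-14/225 -76/225 10/3; 8/75 41/225 -1; 0 0 1]
M⁻¹ · (1929/50, -153/25)ᵀ = (3, 2)ᵀ

p = (3, 2)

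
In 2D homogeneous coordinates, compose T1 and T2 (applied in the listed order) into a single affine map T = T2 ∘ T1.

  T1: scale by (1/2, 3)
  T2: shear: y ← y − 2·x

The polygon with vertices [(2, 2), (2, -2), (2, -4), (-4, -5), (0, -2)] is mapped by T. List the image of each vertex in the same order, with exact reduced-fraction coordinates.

image vertices: (1, 4), (1, -8), (1, -14), (-2, -11), (0, -6)

T1 scale by (1/2, 3): (2, 2) → (1, 6); (2, -2) → (1, -6); (2, -4) → (1, -12); (-4, -5) → (-2, -15); (0, -2) → (0, -6)
T2 shear: y ← y − 2·x: (1, 6) → (1, 4); (1, -6) → (1, -8); (1, -12) → (1, -14); (-2, -15) → (-2, -11); (0, -6) → (0, -6)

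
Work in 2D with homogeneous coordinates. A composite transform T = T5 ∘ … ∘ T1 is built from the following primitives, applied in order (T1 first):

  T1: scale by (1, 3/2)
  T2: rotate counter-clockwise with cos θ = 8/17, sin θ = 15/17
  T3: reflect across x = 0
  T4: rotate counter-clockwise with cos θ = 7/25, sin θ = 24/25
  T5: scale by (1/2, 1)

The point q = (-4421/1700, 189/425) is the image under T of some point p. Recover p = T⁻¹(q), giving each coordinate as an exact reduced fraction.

p = (5, 1)

T1 = [1 0 0; 0 3/2 0; 0 0 1]
T2·T1 = [8/17 -45/34 0; 15/17 12/17 0; 0 0 1]
T3·…·T1 = [-8/17 45/34 0; 15/17 12/17 0; 0 0 1]
T4·…·T1 = [-416/425 -261/850 0; -87/425 624/425 0; 0 0 1]
T5·…·T1 = [-208/425 -261/1700 0; -87/425 624/425 0; 0 0 1]
det M = -3/4; M⁻¹ = [-832/425 -87/425 0; -116/425 832/1275 0; 0 0 1]
M⁻¹ · (-4421/1700, 189/425)ᵀ = (5, 1)ᵀ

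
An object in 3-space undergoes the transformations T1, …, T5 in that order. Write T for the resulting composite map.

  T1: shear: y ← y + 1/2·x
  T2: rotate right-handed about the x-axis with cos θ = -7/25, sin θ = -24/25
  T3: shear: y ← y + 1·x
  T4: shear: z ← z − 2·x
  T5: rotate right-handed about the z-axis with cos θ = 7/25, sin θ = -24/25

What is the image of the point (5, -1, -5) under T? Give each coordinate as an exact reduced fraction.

T(p) = (743/625, -6077/1250, -251/25)

T1 shear: y ← y + 1/2·x: (5, -1, -5) → (5, 3/2, -5)
T2 rotate right-handed about the x-axis with cos θ = -7/25, sin θ = -24/25: (5, 3/2, -5) → (5, -261/50, -1/25)
T3 shear: y ← y + 1·x: (5, -261/50, -1/25) → (5, -11/50, -1/25)
T4 shear: z ← z − 2·x: (5, -11/50, -1/25) → (5, -11/50, -251/25)
T5 rotate right-handed about the z-axis with cos θ = 7/25, sin θ = -24/25: (5, -11/50, -251/25) → (743/625, -6077/1250, -251/25)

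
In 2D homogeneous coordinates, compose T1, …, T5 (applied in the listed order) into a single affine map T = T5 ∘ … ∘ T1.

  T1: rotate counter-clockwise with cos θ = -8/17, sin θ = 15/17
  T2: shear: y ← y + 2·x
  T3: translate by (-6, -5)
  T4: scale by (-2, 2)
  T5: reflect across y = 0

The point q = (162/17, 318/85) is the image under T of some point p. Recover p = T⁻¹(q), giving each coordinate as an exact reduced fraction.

T1 = [-8/17 -15/17 0; 15/17 -8/17 0; 0 0 1]
T2·T1 = [-8/17 -15/17 0; -1/17 -38/17 0; 0 0 1]
T3·…·T1 = [-8/17 -15/17 -6; -1/17 -38/17 -5; 0 0 1]
T4·…·T1 = [16/17 30/17 12; -2/17 -76/17 -10; 0 0 1]
T5·…·T1 = [16/17 30/17 12; 2/17 76/17 10; 0 0 1]
det M = 4; M⁻¹ = [19/17 -15/34 -9; -1/34 4/17 -2; 0 0 1]
M⁻¹ · (162/17, 318/85)ᵀ = (0, -7/5)ᵀ

p = (0, -7/5)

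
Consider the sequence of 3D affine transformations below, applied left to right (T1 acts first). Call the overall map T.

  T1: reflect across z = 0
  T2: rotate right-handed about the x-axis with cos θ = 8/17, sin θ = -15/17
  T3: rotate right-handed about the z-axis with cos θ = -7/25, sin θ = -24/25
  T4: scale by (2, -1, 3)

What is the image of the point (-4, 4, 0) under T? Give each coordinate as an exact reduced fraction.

T(p) = (2488/425, -1408/425, -180/17)

T1 reflect across z = 0: (-4, 4, 0) → (-4, 4, 0)
T2 rotate right-handed about the x-axis with cos θ = 8/17, sin θ = -15/17: (-4, 4, 0) → (-4, 32/17, -60/17)
T3 rotate right-handed about the z-axis with cos θ = -7/25, sin θ = -24/25: (-4, 32/17, -60/17) → (1244/425, 1408/425, -60/17)
T4 scale by (2, -1, 3): (1244/425, 1408/425, -60/17) → (2488/425, -1408/425, -180/17)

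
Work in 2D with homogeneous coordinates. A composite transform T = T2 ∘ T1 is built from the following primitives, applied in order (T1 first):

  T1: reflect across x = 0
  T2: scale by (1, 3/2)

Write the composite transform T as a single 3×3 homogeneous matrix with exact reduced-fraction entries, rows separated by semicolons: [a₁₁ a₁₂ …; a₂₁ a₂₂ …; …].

T = [-1 0 0; 0 3/2 0; 0 0 1]

T1 = [-1 0 0; 0 1 0; 0 0 1]
T2·T1 = [-1 0 0; 0 3/2 0; 0 0 1]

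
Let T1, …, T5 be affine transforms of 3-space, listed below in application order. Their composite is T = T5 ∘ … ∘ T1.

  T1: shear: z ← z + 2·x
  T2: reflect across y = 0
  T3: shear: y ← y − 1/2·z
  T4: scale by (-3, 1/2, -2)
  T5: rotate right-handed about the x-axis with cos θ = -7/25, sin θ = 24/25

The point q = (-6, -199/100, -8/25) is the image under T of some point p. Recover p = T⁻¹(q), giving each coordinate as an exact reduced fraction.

T1 = [1 0 0 0; 0 1 0 0; 2 0 1 0; 0 0 0 1]
T2·T1 = [1 0 0 0; 0 -1 0 0; 2 0 1 0; 0 0 0 1]
T3·…·T1 = [1 0 0 0; -1 -1 -1/2 0; 2 0 1 0; 0 0 0 1]
T4·…·T1 = [-3 0 0 0; -1/2 -1/2 -1/4 0; -4 0 -2 0; 0 0 0 1]
T5·…·T1 = [-3 0 0 0; 199/50 7/50 199/100 0; 16/25 -12/25 8/25 0; 0 0 0 1]
det M = -3; M⁻¹ = [-1/3 0 0 0; 0 8/25 -199/100 0; 2/3 12/25 7/50 0; 0 0 0 1]
M⁻¹ · (-6, -199/100, -8/25)ᵀ = (2, 0, -5)ᵀ

p = (2, 0, -5)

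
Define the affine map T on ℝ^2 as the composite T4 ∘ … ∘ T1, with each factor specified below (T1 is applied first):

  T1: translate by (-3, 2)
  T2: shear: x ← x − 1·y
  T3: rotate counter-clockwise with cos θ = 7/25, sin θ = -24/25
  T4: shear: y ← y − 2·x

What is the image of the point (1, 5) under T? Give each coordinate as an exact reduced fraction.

T1 translate by (-3, 2): (1, 5) → (-2, 7)
T2 shear: x ← x − 1·y: (-2, 7) → (-9, 7)
T3 rotate counter-clockwise with cos θ = 7/25, sin θ = -24/25: (-9, 7) → (21/5, 53/5)
T4 shear: y ← y − 2·x: (21/5, 53/5) → (21/5, 11/5)

T(p) = (21/5, 11/5)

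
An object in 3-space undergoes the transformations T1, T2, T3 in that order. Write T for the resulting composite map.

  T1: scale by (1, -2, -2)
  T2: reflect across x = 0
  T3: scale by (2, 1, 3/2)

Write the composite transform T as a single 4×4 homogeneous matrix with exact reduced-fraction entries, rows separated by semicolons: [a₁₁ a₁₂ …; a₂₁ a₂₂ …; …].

T1 = [1 0 0 0; 0 -2 0 0; 0 0 -2 0; 0 0 0 1]
T2·T1 = [-1 0 0 0; 0 -2 0 0; 0 0 -2 0; 0 0 0 1]
T3·…·T1 = [-2 0 0 0; 0 -2 0 0; 0 0 -3 0; 0 0 0 1]

T = [-2 0 0 0; 0 -2 0 0; 0 0 -3 0; 0 0 0 1]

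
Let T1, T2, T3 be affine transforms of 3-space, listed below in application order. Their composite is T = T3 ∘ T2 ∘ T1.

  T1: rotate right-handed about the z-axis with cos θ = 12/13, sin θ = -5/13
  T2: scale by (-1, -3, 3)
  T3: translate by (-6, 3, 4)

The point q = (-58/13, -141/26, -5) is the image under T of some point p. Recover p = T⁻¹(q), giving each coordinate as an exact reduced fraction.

p = (-5/2, 2, -3)

T1 = [12/13 5/13 0 0; -5/13 12/13 0 0; 0 0 1 0; 0 0 0 1]
T2·T1 = [-12/13 -5/13 0 0; 15/13 -36/13 0 0; 0 0 3 0; 0 0 0 1]
T3·…·T1 = [-12/13 -5/13 0 -6; 15/13 -36/13 0 3; 0 0 3 4; 0 0 0 1]
det M = 9; M⁻¹ = [-12/13 5/39 0 -77/13; -5/13 -4/13 0 -18/13; 0 0 1/3 -4/3; 0 0 0 1]
M⁻¹ · (-58/13, -141/26, -5)ᵀ = (-5/2, 2, -3)ᵀ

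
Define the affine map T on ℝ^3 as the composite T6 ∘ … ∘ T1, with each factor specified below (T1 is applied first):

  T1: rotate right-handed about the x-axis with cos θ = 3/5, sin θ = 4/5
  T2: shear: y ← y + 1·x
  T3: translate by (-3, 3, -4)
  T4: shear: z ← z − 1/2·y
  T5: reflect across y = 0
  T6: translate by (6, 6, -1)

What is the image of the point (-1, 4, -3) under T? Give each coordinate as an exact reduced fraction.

T1 rotate right-handed about the x-axis with cos θ = 3/5, sin θ = 4/5: (-1, 4, -3) → (-1, 24/5, 7/5)
T2 shear: y ← y + 1·x: (-1, 24/5, 7/5) → (-1, 19/5, 7/5)
T3 translate by (-3, 3, -4): (-1, 19/5, 7/5) → (-4, 34/5, -13/5)
T4 shear: z ← z − 1/2·y: (-4, 34/5, -13/5) → (-4, 34/5, -6)
T5 reflect across y = 0: (-4, 34/5, -6) → (-4, -34/5, -6)
T6 translate by (6, 6, -1): (-4, -34/5, -6) → (2, -4/5, -7)

T(p) = (2, -4/5, -7)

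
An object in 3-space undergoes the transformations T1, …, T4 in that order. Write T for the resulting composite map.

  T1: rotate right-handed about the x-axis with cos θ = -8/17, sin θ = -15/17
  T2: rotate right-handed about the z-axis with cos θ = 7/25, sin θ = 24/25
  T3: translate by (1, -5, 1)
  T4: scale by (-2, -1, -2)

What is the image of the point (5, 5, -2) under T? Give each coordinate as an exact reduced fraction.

T1 rotate right-handed about the x-axis with cos θ = -8/17, sin θ = -15/17: (5, 5, -2) → (5, -70/17, -59/17)
T2 rotate right-handed about the z-axis with cos θ = 7/25, sin θ = 24/25: (5, -70/17, -59/17) → (91/17, 62/17, -59/17)
T3 translate by (1, -5, 1): (91/17, 62/17, -59/17) → (108/17, -23/17, -42/17)
T4 scale by (-2, -1, -2): (108/17, -23/17, -42/17) → (-216/17, 23/17, 84/17)

T(p) = (-216/17, 23/17, 84/17)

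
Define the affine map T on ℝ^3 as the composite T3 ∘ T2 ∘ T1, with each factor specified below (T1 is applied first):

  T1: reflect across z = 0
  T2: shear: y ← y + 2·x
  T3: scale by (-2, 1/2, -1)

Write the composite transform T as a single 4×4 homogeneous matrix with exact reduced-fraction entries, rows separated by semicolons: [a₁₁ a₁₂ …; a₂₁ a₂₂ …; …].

T1 = [1 0 0 0; 0 1 0 0; 0 0 -1 0; 0 0 0 1]
T2·T1 = [1 0 0 0; 2 1 0 0; 0 0 -1 0; 0 0 0 1]
T3·…·T1 = [-2 0 0 0; 1 1/2 0 0; 0 0 1 0; 0 0 0 1]

T = [-2 0 0 0; 1 1/2 0 0; 0 0 1 0; 0 0 0 1]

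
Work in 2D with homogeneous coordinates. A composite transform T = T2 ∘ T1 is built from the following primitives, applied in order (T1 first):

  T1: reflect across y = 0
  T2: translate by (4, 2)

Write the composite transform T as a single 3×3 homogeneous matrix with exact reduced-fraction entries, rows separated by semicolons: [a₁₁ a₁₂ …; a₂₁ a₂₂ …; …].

T = [1 0 4; 0 -1 2; 0 0 1]

T1 = [1 0 0; 0 -1 0; 0 0 1]
T2·T1 = [1 0 4; 0 -1 2; 0 0 1]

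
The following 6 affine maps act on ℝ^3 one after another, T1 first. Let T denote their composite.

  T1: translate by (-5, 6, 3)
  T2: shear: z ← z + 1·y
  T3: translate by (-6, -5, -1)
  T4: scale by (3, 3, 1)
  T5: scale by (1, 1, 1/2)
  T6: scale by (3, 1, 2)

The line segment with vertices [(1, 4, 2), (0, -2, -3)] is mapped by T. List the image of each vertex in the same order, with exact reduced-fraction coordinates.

T1 translate by (-5, 6, 3): (1, 4, 2) → (-4, 10, 5); (0, -2, -3) → (-5, 4, 0)
T2 shear: z ← z + 1·y: (-4, 10, 5) → (-4, 10, 15); (-5, 4, 0) → (-5, 4, 4)
T3 translate by (-6, -5, -1): (-4, 10, 15) → (-10, 5, 14); (-5, 4, 4) → (-11, -1, 3)
T4 scale by (3, 3, 1): (-10, 5, 14) → (-30, 15, 14); (-11, -1, 3) → (-33, -3, 3)
T5 scale by (1, 1, 1/2): (-30, 15, 14) → (-30, 15, 7); (-33, -3, 3) → (-33, -3, 3/2)
T6 scale by (3, 1, 2): (-30, 15, 7) → (-90, 15, 14); (-33, -3, 3/2) → (-99, -3, 3)

image vertices: (-90, 15, 14), (-99, -3, 3)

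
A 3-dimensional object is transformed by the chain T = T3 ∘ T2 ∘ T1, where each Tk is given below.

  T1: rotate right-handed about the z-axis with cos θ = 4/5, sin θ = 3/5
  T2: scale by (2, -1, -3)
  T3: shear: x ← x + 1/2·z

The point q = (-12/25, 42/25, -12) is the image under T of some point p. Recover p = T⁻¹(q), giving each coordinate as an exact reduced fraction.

p = (6/5, -3, 4)

T1 = [4/5 -3/5 0 0; 3/5 4/5 0 0; 0 0 1 0; 0 0 0 1]
T2·T1 = [8/5 -6/5 0 0; -3/5 -4/5 0 0; 0 0 -3 0; 0 0 0 1]
T3·…·T1 = [8/5 -6/5 -3/2 0; -3/5 -4/5 0 0; 0 0 -3 0; 0 0 0 1]
det M = 6; M⁻¹ = [2/5 -3/5 -1/5 0; -3/10 -4/5 3/20 0; 0 0 -1/3 0; 0 0 0 1]
M⁻¹ · (-12/25, 42/25, -12)ᵀ = (6/5, -3, 4)ᵀ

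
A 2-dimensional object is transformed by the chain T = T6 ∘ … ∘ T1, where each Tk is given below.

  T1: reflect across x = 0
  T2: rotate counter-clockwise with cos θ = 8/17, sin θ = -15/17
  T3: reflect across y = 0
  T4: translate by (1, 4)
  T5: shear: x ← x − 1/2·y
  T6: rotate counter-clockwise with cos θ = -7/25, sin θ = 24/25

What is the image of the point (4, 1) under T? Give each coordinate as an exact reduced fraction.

T1 reflect across x = 0: (4, 1) → (-4, 1)
T2 rotate counter-clockwise with cos θ = 8/17, sin θ = -15/17: (-4, 1) → (-1, 4)
T3 reflect across y = 0: (-1, 4) → (-1, -4)
T4 translate by (1, 4): (-1, -4) → (0, 0)
T5 shear: x ← x − 1/2·y: (0, 0) → (0, 0)
T6 rotate counter-clockwise with cos θ = -7/25, sin θ = 24/25: (0, 0) → (0, 0)

T(p) = (0, 0)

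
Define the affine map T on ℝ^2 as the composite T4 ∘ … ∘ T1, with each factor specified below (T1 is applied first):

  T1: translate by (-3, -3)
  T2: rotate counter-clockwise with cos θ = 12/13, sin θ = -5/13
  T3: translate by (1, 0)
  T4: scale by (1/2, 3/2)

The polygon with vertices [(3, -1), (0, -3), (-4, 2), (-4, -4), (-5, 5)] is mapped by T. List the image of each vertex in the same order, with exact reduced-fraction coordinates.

image vertices: (-7/26, -72/13), (-53/26, -171/26), (-38/13, 69/26), (-53/13, -147/26), (-73/26, 96/13)

T1 translate by (-3, -3): (3, -1) → (0, -4); (0, -3) → (-3, -6); (-4, 2) → (-7, -1); (-4, -4) → (-7, -7); (-5, 5) → (-8, 2)
T2 rotate counter-clockwise with cos θ = 12/13, sin θ = -5/13: (0, -4) → (-20/13, -48/13); (-3, -6) → (-66/13, -57/13); (-7, -1) → (-89/13, 23/13); (-7, -7) → (-119/13, -49/13); (-8, 2) → (-86/13, 64/13)
T3 translate by (1, 0): (-20/13, -48/13) → (-7/13, -48/13); (-66/13, -57/13) → (-53/13, -57/13); (-89/13, 23/13) → (-76/13, 23/13); (-119/13, -49/13) → (-106/13, -49/13); (-86/13, 64/13) → (-73/13, 64/13)
T4 scale by (1/2, 3/2): (-7/13, -48/13) → (-7/26, -72/13); (-53/13, -57/13) → (-53/26, -171/26); (-76/13, 23/13) → (-38/13, 69/26); (-106/13, -49/13) → (-53/13, -147/26); (-73/13, 64/13) → (-73/26, 96/13)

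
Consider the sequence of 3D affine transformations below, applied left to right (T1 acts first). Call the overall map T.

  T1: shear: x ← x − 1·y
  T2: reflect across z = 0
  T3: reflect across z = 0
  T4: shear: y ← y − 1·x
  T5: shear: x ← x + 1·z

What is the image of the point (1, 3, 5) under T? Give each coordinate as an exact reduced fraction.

T(p) = (3, 5, 5)

T1 shear: x ← x − 1·y: (1, 3, 5) → (-2, 3, 5)
T2 reflect across z = 0: (-2, 3, 5) → (-2, 3, -5)
T3 reflect across z = 0: (-2, 3, -5) → (-2, 3, 5)
T4 shear: y ← y − 1·x: (-2, 3, 5) → (-2, 5, 5)
T5 shear: x ← x + 1·z: (-2, 5, 5) → (3, 5, 5)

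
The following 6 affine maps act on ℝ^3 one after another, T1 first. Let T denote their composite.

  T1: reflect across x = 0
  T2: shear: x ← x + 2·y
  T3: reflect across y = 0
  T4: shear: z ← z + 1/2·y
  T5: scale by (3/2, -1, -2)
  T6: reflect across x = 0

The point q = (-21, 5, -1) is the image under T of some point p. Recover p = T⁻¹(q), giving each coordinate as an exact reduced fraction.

p = (-4, 5, 3)

T1 = [-1 0 0 0; 0 1 0 0; 0 0 1 0; 0 0 0 1]
T2·T1 = [-1 2 0 0; 0 1 0 0; 0 0 1 0; 0 0 0 1]
T3·…·T1 = [-1 2 0 0; 0 -1 0 0; 0 0 1 0; 0 0 0 1]
T4·…·T1 = [-1 2 0 0; 0 -1 0 0; 0 -1/2 1 0; 0 0 0 1]
T5·…·T1 = [-3/2 3 0 0; 0 1 0 0; 0 1 -2 0; 0 0 0 1]
T6·…·T1 = [3/2 -3 0 0; 0 1 0 0; 0 1 -2 0; 0 0 0 1]
det M = -3; M⁻¹ = [2/3 2 0 0; 0 1 0 0; 0 1/2 -1/2 0; 0 0 0 1]
M⁻¹ · (-21, 5, -1)ᵀ = (-4, 5, 3)ᵀ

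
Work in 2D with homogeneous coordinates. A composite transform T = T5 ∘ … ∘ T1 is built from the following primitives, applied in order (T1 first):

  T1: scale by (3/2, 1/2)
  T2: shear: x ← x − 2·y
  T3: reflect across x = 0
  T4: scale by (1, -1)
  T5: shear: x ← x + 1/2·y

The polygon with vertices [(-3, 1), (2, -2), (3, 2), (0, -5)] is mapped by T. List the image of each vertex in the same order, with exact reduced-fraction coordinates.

image vertices: (21/4, -1/2), (-9/2, 1), (-3, -1), (-15/4, 5/2)

T1 scale by (3/2, 1/2): (-3, 1) → (-9/2, 1/2); (2, -2) → (3, -1); (3, 2) → (9/2, 1); (0, -5) → (0, -5/2)
T2 shear: x ← x − 2·y: (-9/2, 1/2) → (-11/2, 1/2); (3, -1) → (5, -1); (9/2, 1) → (5/2, 1); (0, -5/2) → (5, -5/2)
T3 reflect across x = 0: (-11/2, 1/2) → (11/2, 1/2); (5, -1) → (-5, -1); (5/2, 1) → (-5/2, 1); (5, -5/2) → (-5, -5/2)
T4 scale by (1, -1): (11/2, 1/2) → (11/2, -1/2); (-5, -1) → (-5, 1); (-5/2, 1) → (-5/2, -1); (-5, -5/2) → (-5, 5/2)
T5 shear: x ← x + 1/2·y: (11/2, -1/2) → (21/4, -1/2); (-5, 1) → (-9/2, 1); (-5/2, -1) → (-3, -1); (-5, 5/2) → (-15/4, 5/2)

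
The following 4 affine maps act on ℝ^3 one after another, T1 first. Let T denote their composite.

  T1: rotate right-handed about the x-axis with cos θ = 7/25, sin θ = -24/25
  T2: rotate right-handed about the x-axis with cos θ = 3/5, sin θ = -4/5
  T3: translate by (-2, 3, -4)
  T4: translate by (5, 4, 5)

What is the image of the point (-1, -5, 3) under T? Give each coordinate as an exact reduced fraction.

T1 rotate right-handed about the x-axis with cos θ = 7/25, sin θ = -24/25: (-1, -5, 3) → (-1, 37/25, 141/25)
T2 rotate right-handed about the x-axis with cos θ = 3/5, sin θ = -4/5: (-1, 37/25, 141/25) → (-1, 27/5, 11/5)
T3 translate by (-2, 3, -4): (-1, 27/5, 11/5) → (-3, 42/5, -9/5)
T4 translate by (5, 4, 5): (-3, 42/5, -9/5) → (2, 62/5, 16/5)

T(p) = (2, 62/5, 16/5)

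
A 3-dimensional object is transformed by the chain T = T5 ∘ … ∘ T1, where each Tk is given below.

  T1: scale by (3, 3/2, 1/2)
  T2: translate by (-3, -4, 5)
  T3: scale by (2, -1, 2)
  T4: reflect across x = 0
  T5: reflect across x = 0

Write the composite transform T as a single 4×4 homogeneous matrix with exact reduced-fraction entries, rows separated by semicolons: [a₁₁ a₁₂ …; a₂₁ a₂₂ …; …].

T = [6 0 0 -6; 0 -3/2 0 4; 0 0 1 10; 0 0 0 1]

T1 = [3 0 0 0; 0 3/2 0 0; 0 0 1/2 0; 0 0 0 1]
T2·T1 = [3 0 0 -3; 0 3/2 0 -4; 0 0 1/2 5; 0 0 0 1]
T3·…·T1 = [6 0 0 -6; 0 -3/2 0 4; 0 0 1 10; 0 0 0 1]
T4·…·T1 = [-6 0 0 6; 0 -3/2 0 4; 0 0 1 10; 0 0 0 1]
T5·…·T1 = [6 0 0 -6; 0 -3/2 0 4; 0 0 1 10; 0 0 0 1]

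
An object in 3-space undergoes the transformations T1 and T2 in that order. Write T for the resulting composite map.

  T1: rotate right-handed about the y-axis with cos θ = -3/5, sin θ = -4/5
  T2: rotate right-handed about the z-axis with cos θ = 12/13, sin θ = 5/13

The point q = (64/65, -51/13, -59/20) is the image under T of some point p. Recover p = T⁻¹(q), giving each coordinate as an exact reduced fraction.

T1 = [-3/5 0 -4/5 0; 0 1 0 0; 4/5 0 -3/5 0; 0 0 0 1]
T2·T1 = [-36/65 -5/13 -48/65 0; -3/13 12/13 -4/13 0; 4/5 0 -3/5 0; 0 0 0 1]
det M = 1; M⁻¹ = [-36/65 -3/13 4/5 0; -5/13 12/13 0 0; -48/65 -4/13 -3/5 0; 0 0 0 1]
M⁻¹ · (64/65, -51/13, -59/20)ᵀ = (-2, -4, 9/4)ᵀ

p = (-2, -4, 9/4)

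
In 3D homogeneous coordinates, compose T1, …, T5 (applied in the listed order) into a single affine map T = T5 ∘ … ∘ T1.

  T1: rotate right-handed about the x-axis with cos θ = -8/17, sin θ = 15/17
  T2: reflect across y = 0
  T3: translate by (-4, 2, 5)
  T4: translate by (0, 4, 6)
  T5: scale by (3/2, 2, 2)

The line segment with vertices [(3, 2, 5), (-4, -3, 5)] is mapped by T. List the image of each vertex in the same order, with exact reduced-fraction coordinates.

T1 rotate right-handed about the x-axis with cos θ = -8/17, sin θ = 15/17: (3, 2, 5) → (3, -91/17, -10/17); (-4, -3, 5) → (-4, -3, -5)
T2 reflect across y = 0: (3, -91/17, -10/17) → (3, 91/17, -10/17); (-4, -3, -5) → (-4, 3, -5)
T3 translate by (-4, 2, 5): (3, 91/17, -10/17) → (-1, 125/17, 75/17); (-4, 3, -5) → (-8, 5, 0)
T4 translate by (0, 4, 6): (-1, 125/17, 75/17) → (-1, 193/17, 177/17); (-8, 5, 0) → (-8, 9, 6)
T5 scale by (3/2, 2, 2): (-1, 193/17, 177/17) → (-3/2, 386/17, 354/17); (-8, 9, 6) → (-12, 18, 12)

image vertices: (-3/2, 386/17, 354/17), (-12, 18, 12)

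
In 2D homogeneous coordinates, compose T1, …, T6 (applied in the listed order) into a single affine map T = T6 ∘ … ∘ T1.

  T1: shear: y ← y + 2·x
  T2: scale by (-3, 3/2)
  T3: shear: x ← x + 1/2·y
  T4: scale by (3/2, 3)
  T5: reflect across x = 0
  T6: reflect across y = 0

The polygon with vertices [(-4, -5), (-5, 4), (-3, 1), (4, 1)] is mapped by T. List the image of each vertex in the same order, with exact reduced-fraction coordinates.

T1 shear: y ← y + 2·x: (-4, -5) → (-4, -13); (-5, 4) → (-5, -6); (-3, 1) → (-3, -5); (4, 1) → (4, 9)
T2 scale by (-3, 3/2): (-4, -13) → (12, -39/2); (-5, -6) → (15, -9); (-3, -5) → (9, -15/2); (4, 9) → (-12, 27/2)
T3 shear: x ← x + 1/2·y: (12, -39/2) → (9/4, -39/2); (15, -9) → (21/2, -9); (9, -15/2) → (21/4, -15/2); (-12, 27/2) → (-21/4, 27/2)
T4 scale by (3/2, 3): (9/4, -39/2) → (27/8, -117/2); (21/2, -9) → (63/4, -27); (21/4, -15/2) → (63/8, -45/2); (-21/4, 27/2) → (-63/8, 81/2)
T5 reflect across x = 0: (27/8, -117/2) → (-27/8, -117/2); (63/4, -27) → (-63/4, -27); (63/8, -45/2) → (-63/8, -45/2); (-63/8, 81/2) → (63/8, 81/2)
T6 reflect across y = 0: (-27/8, -117/2) → (-27/8, 117/2); (-63/4, -27) → (-63/4, 27); (-63/8, -45/2) → (-63/8, 45/2); (63/8, 81/2) → (63/8, -81/2)

image vertices: (-27/8, 117/2), (-63/4, 27), (-63/8, 45/2), (63/8, -81/2)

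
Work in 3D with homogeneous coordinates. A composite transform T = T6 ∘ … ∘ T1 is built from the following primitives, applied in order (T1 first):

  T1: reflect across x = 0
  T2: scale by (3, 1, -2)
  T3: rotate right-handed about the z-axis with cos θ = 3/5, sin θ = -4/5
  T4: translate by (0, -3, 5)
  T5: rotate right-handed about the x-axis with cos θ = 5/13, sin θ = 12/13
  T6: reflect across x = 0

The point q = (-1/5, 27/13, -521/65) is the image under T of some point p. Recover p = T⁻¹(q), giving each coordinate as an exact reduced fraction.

p = (-1, -2, 5)

T1 = [-1 0 0 0; 0 1 0 0; 0 0 1 0; 0 0 0 1]
T2·T1 = [-3 0 0 0; 0 1 0 0; 0 0 -2 0; 0 0 0 1]
T3·…·T1 = [-9/5 4/5 0 0; 12/5 3/5 0 0; 0 0 -2 0; 0 0 0 1]
T4·…·T1 = [-9/5 4/5 0 0; 12/5 3/5 0 -3; 0 0 -2 5; 0 0 0 1]
T5·…·T1 = [-9/5 4/5 0 0; 12/13 3/13 24/13 -75/13; 144/65 36/65 -10/13 -11/13; 0 0 0 1]
T6·…·T1 = [9/5 -4/5 0 0; 12/13 3/13 24/13 -75/13; 144/65 36/65 -10/13 -11/13; 0 0 0 1]
det M = -6; M⁻¹ = [1/5 4/39 16/65 4/5; -4/5 3/13 36/65 9/5; 0 6/13 -5/26 5/2; 0 0 0 1]
M⁻¹ · (-1/5, 27/13, -521/65)ᵀ = (-1, -2, 5)ᵀ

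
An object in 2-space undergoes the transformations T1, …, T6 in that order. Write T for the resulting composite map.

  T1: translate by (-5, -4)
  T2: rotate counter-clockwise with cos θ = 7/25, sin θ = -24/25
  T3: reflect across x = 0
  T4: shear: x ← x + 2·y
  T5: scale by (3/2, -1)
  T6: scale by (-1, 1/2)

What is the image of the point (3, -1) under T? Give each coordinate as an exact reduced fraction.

T1 translate by (-5, -4): (3, -1) → (-2, -5)
T2 rotate counter-clockwise with cos θ = 7/25, sin θ = -24/25: (-2, -5) → (-134/25, 13/25)
T3 reflect across x = 0: (-134/25, 13/25) → (134/25, 13/25)
T4 shear: x ← x + 2·y: (134/25, 13/25) → (32/5, 13/25)
T5 scale by (3/2, -1): (32/5, 13/25) → (48/5, -13/25)
T6 scale by (-1, 1/2): (48/5, -13/25) → (-48/5, -13/50)

T(p) = (-48/5, -13/50)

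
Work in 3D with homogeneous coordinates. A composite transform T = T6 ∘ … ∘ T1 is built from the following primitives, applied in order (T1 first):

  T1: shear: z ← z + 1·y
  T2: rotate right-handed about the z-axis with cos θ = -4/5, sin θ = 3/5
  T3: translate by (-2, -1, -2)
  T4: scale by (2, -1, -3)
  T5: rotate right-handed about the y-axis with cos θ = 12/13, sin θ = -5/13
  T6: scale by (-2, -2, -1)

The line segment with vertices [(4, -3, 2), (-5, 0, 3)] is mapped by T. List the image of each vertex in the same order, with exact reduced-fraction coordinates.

image vertices: (1266/65, 38/5, -74/13), (-126/13, -8, 16/13)

T1 shear: z ← z + 1·y: (4, -3, 2) → (4, -3, -1); (-5, 0, 3) → (-5, 0, 3)
T2 rotate right-handed about the z-axis with cos θ = -4/5, sin θ = 3/5: (4, -3, -1) → (-7/5, 24/5, -1); (-5, 0, 3) → (4, -3, 3)
T3 translate by (-2, -1, -2): (-7/5, 24/5, -1) → (-17/5, 19/5, -3); (4, -3, 3) → (2, -4, 1)
T4 scale by (2, -1, -3): (-17/5, 19/5, -3) → (-34/5, -19/5, 9); (2, -4, 1) → (4, 4, -3)
T5 rotate right-handed about the y-axis with cos θ = 12/13, sin θ = -5/13: (-34/5, -19/5, 9) → (-633/65, -19/5, 74/13); (4, 4, -3) → (63/13, 4, -16/13)
T6 scale by (-2, -2, -1): (-633/65, -19/5, 74/13) → (1266/65, 38/5, -74/13); (63/13, 4, -16/13) → (-126/13, -8, 16/13)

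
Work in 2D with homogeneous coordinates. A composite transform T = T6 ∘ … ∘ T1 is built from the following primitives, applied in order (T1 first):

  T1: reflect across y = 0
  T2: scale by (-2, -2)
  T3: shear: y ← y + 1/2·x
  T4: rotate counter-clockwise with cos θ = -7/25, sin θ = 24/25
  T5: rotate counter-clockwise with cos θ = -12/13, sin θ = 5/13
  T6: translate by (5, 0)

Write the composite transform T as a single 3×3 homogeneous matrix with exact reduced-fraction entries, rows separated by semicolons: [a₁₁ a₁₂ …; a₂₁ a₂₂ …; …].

T = [-251/325 646/325 5; 682/325 -72/325 0; 0 0 1]

T1 = [1 0 0; 0 -1 0; 0 0 1]
T2·T1 = [-2 0 0; 0 2 0; 0 0 1]
T3·…·T1 = [-2 0 0; -1 2 0; 0 0 1]
T4·…·T1 = [38/25 -48/25 0; -41/25 -14/25 0; 0 0 1]
T5·…·T1 = [-251/325 646/325 0; 682/325 -72/325 0; 0 0 1]
T6·…·T1 = [-251/325 646/325 5; 682/325 -72/325 0; 0 0 1]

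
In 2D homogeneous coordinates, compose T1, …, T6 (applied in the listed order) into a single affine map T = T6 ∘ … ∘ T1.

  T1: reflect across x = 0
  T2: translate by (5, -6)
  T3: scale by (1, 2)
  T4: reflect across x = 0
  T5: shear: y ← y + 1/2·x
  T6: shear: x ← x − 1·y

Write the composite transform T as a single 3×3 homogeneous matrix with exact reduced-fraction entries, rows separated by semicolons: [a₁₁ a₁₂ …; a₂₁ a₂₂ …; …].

T1 = [-1 0 0; 0 1 0; 0 0 1]
T2·T1 = [-1 0 5; 0 1 -6; 0 0 1]
T3·…·T1 = [-1 0 5; 0 2 -12; 0 0 1]
T4·…·T1 = [1 0 -5; 0 2 -12; 0 0 1]
T5·…·T1 = [1 0 -5; 1/2 2 -29/2; 0 0 1]
T6·…·T1 = [1/2 -2 19/2; 1/2 2 -29/2; 0 0 1]

T = [1/2 -2 19/2; 1/2 2 -29/2; 0 0 1]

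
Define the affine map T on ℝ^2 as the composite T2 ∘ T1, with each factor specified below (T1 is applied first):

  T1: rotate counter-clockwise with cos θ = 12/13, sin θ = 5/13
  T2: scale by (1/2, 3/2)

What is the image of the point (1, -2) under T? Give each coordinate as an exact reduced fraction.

T(p) = (11/13, -57/26)

T1 rotate counter-clockwise with cos θ = 12/13, sin θ = 5/13: (1, -2) → (22/13, -19/13)
T2 scale by (1/2, 3/2): (22/13, -19/13) → (11/13, -57/26)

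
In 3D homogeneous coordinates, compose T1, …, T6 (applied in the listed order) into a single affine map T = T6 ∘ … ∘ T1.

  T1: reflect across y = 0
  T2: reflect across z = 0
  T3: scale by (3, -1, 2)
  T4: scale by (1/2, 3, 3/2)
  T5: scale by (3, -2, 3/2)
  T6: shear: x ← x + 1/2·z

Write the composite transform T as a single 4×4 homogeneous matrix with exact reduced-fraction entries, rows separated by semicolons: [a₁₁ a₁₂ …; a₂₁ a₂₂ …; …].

T1 = [1 0 0 0; 0 -1 0 0; 0 0 1 0; 0 0 0 1]
T2·T1 = [1 0 0 0; 0 -1 0 0; 0 0 -1 0; 0 0 0 1]
T3·…·T1 = [3 0 0 0; 0 1 0 0; 0 0 -2 0; 0 0 0 1]
T4·…·T1 = [3/2 0 0 0; 0 3 0 0; 0 0 -3 0; 0 0 0 1]
T5·…·T1 = [9/2 0 0 0; 0 -6 0 0; 0 0 -9/2 0; 0 0 0 1]
T6·…·T1 = [9/2 0 -9/4 0; 0 -6 0 0; 0 0 -9/2 0; 0 0 0 1]

T = [9/2 0 -9/4 0; 0 -6 0 0; 0 0 -9/2 0; 0 0 0 1]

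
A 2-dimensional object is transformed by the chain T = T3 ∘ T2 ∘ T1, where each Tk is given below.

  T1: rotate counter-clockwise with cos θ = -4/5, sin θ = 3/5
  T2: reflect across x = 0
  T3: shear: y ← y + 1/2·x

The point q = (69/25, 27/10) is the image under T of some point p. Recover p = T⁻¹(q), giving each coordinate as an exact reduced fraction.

p = (3, 3/5)

T1 = [-4/5 -3/5 0; 3/5 -4/5 0; 0 0 1]
T2·T1 = [4/5 3/5 0; 3/5 -4/5 0; 0 0 1]
T3·…·T1 = [4/5 3/5 0; 1 -1/2 0; 0 0 1]
det M = -1; M⁻¹ = [1/2 3/5 0; 1 -4/5 0; 0 0 1]
M⁻¹ · (69/25, 27/10)ᵀ = (3, 3/5)ᵀ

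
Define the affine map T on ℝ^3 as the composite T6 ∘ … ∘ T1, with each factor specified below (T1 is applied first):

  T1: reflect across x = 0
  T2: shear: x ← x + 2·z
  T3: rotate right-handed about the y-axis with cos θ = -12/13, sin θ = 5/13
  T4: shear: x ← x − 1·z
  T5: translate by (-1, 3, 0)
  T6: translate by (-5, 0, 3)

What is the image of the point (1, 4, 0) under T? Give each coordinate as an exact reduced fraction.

T1 reflect across x = 0: (1, 4, 0) → (-1, 4, 0)
T2 shear: x ← x + 2·z: (-1, 4, 0) → (-1, 4, 0)
T3 rotate right-handed about the y-axis with cos θ = -12/13, sin θ = 5/13: (-1, 4, 0) → (12/13, 4, 5/13)
T4 shear: x ← x − 1·z: (12/13, 4, 5/13) → (7/13, 4, 5/13)
T5 translate by (-1, 3, 0): (7/13, 4, 5/13) → (-6/13, 7, 5/13)
T6 translate by (-5, 0, 3): (-6/13, 7, 5/13) → (-71/13, 7, 44/13)

T(p) = (-71/13, 7, 44/13)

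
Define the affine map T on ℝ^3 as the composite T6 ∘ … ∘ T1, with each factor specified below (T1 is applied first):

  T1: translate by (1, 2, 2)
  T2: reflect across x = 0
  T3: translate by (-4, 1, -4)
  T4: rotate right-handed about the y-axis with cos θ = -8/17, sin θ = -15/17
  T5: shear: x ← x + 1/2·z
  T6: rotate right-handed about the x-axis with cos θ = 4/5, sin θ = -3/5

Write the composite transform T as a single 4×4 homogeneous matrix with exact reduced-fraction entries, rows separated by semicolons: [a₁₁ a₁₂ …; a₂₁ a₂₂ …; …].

T1 = [1 0 0 1; 0 1 0 2; 0 0 1 2; 0 0 0 1]
T2·T1 = [-1 0 0 -1; 0 1 0 2; 0 0 1 2; 0 0 0 1]
T3·…·T1 = [-1 0 0 -5; 0 1 0 3; 0 0 1 -2; 0 0 0 1]
T4·…·T1 = [8/17 0 -15/17 70/17; 0 1 0 3; -15/17 0 -8/17 -59/17; 0 0 0 1]
T5·…·T1 = [1/34 0 -19/17 81/34; 0 1 0 3; -15/17 0 -8/17 -59/17; 0 0 0 1]
T6·…·T1 = [1/34 0 -19/17 81/34; -9/17 4/5 -24/85 27/85; -12/17 -3/5 -32/85 -389/85; 0 0 0 1]

T = [1/34 0 -19/17 81/34; -9/17 4/5 -24/85 27/85; -12/17 -3/5 -32/85 -389/85; 0 0 0 1]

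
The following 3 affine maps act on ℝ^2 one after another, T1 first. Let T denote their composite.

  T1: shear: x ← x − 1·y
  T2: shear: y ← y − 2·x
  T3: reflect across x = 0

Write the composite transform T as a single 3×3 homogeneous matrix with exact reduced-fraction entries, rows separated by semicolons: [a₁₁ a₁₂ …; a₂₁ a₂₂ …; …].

T1 = [1 -1 0; 0 1 0; 0 0 1]
T2·T1 = [1 -1 0; -2 3 0; 0 0 1]
T3·…·T1 = [-1 1 0; -2 3 0; 0 0 1]

T = [-1 1 0; -2 3 0; 0 0 1]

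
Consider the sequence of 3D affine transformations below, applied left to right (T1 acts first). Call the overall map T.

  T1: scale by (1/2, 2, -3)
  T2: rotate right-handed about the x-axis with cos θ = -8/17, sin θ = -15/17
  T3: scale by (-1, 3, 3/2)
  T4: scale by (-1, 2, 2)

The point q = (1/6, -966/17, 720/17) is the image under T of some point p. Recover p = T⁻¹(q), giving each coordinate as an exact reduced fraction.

T1 = [1/2 0 0 0; 0 2 0 0; 0 0 -3 0; 0 0 0 1]
T2·T1 = [1/2 0 0 0; 0 -16/17 -45/17 0; 0 -30/17 24/17 0; 0 0 0 1]
T3·…·T1 = [-1/2 0 0 0; 0 -48/17 -135/17 0; 0 -45/17 36/17 0; 0 0 0 1]
T4·…·T1 = [1/2 0 0 0; 0 -96/17 -270/17 0; 0 -90/17 72/17 0; 0 0 0 1]
det M = -54; M⁻¹ = [2 0 0 0; 0 -2/51 -5/34 0; 0 -5/102 8/153 0; 0 0 0 1]
M⁻¹ · (1/6, -966/17, 720/17)ᵀ = (1/3, -4, 5)ᵀ

p = (1/3, -4, 5)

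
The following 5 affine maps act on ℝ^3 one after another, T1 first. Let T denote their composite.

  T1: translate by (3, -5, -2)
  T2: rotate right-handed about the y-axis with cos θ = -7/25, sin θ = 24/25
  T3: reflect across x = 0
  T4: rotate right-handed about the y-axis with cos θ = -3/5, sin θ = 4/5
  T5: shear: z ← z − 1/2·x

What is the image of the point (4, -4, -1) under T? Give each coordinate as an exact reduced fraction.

T1 translate by (3, -5, -2): (4, -4, -1) → (7, -9, -3)
T2 rotate right-handed about the y-axis with cos θ = -7/25, sin θ = 24/25: (7, -9, -3) → (-121/25, -9, -147/25)
T3 reflect across x = 0: (-121/25, -9, -147/25) → (121/25, -9, -147/25)
T4 rotate right-handed about the y-axis with cos θ = -3/5, sin θ = 4/5: (121/25, -9, -147/25) → (-951/125, -9, -43/125)
T5 shear: z ← z − 1/2·x: (-951/125, -9, -43/125) → (-951/125, -9, 173/50)

T(p) = (-951/125, -9, 173/50)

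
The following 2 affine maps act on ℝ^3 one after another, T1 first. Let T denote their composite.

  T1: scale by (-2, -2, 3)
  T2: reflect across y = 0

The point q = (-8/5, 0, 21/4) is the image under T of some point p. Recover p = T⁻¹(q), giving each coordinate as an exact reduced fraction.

T1 = [-2 0 0 0; 0 -2 0 0; 0 0 3 0; 0 0 0 1]
T2·T1 = [-2 0 0 0; 0 2 0 0; 0 0 3 0; 0 0 0 1]
det M = -12; M⁻¹ = [-1/2 0 0 0; 0 1/2 0 0; 0 0 1/3 0; 0 0 0 1]
M⁻¹ · (-8/5, 0, 21/4)ᵀ = (4/5, 0, 7/4)ᵀ

p = (4/5, 0, 7/4)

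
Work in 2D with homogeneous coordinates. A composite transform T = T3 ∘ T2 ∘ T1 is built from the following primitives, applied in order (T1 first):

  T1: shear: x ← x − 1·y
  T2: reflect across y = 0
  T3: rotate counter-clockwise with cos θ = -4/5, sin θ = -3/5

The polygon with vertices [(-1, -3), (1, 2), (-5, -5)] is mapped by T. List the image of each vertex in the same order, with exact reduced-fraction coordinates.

image vertices: (1/5, -18/5), (-2/5, 11/5), (3, -4)

T1 shear: x ← x − 1·y: (-1, -3) → (2, -3); (1, 2) → (-1, 2); (-5, -5) → (0, -5)
T2 reflect across y = 0: (2, -3) → (2, 3); (-1, 2) → (-1, -2); (0, -5) → (0, 5)
T3 rotate counter-clockwise with cos θ = -4/5, sin θ = -3/5: (2, 3) → (1/5, -18/5); (-1, -2) → (-2/5, 11/5); (0, 5) → (3, -4)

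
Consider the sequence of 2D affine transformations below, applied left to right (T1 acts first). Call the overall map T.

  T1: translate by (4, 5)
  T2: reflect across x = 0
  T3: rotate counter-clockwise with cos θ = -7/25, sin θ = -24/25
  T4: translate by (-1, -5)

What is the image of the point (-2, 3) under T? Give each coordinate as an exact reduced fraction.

T1 translate by (4, 5): (-2, 3) → (2, 8)
T2 reflect across x = 0: (2, 8) → (-2, 8)
T3 rotate counter-clockwise with cos θ = -7/25, sin θ = -24/25: (-2, 8) → (206/25, -8/25)
T4 translate by (-1, -5): (206/25, -8/25) → (181/25, -133/25)

T(p) = (181/25, -133/25)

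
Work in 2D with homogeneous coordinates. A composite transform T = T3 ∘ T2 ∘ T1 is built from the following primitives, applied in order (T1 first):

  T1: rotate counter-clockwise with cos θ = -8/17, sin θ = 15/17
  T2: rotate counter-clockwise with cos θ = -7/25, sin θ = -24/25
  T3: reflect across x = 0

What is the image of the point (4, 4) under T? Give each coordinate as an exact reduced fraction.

T(p) = (-1316/425, 2012/425)

T1 rotate counter-clockwise with cos θ = -8/17, sin θ = 15/17: (4, 4) → (-92/17, 28/17)
T2 rotate counter-clockwise with cos θ = -7/25, sin θ = -24/25: (-92/17, 28/17) → (1316/425, 2012/425)
T3 reflect across x = 0: (1316/425, 2012/425) → (-1316/425, 2012/425)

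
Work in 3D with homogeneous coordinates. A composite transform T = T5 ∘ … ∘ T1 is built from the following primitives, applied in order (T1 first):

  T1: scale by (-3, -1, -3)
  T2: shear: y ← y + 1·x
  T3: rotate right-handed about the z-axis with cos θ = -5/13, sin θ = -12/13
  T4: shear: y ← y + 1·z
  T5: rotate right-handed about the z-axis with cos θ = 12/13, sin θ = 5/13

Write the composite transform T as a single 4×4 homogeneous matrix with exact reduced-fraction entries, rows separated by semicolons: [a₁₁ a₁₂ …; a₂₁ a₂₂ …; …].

T1 = [-3 0 0 0; 0 -1 0 0; 0 0 -3 0; 0 0 0 1]
T2·T1 = [-3 0 0 0; -3 -1 0 0; 0 0 -3 0; 0 0 0 1]
T3·…·T1 = [-21/13 -12/13 0 0; 51/13 5/13 0 0; 0 0 -3 0; 0 0 0 1]
T4·…·T1 = [-21/13 -12/13 0 0; 51/13 5/13 -3 0; 0 0 -3 0; 0 0 0 1]
T5·…·T1 = [-3 -1 15/13 0; 3 0 -36/13 0; 0 0 -3 0; 0 0 0 1]

T = [-3 -1 15/13 0; 3 0 -36/13 0; 0 0 -3 0; 0 0 0 1]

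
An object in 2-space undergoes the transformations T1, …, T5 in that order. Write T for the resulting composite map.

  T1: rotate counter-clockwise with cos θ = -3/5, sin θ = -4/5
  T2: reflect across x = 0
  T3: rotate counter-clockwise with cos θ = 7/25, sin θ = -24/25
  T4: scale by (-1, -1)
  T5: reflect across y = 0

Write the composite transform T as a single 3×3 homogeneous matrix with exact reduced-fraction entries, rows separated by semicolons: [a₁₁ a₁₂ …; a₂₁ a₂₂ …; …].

T1 = [-3/5 4/5 0; -4/5 -3/5 0; 0 0 1]
T2·T1 = [3/5 -4/5 0; -4/5 -3/5 0; 0 0 1]
T3·…·T1 = [-3/5 -4/5 0; -4/5 3/5 0; 0 0 1]
T4·…·T1 = [3/5 4/5 0; 4/5 -3/5 0; 0 0 1]
T5·…·T1 = [3/5 4/5 0; -4/5 3/5 0; 0 0 1]

T = [3/5 4/5 0; -4/5 3/5 0; 0 0 1]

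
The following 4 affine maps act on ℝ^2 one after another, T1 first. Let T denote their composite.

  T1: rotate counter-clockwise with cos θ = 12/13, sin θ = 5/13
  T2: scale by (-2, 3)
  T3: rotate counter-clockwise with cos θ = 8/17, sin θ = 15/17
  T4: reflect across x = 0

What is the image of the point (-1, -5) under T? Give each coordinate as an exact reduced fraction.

T1 rotate counter-clockwise with cos θ = 12/13, sin θ = 5/13: (-1, -5) → (1, -5)
T2 scale by (-2, 3): (1, -5) → (-2, -15)
T3 rotate counter-clockwise with cos θ = 8/17, sin θ = 15/17: (-2, -15) → (209/17, -150/17)
T4 reflect across x = 0: (209/17, -150/17) → (-209/17, -150/17)

T(p) = (-209/17, -150/17)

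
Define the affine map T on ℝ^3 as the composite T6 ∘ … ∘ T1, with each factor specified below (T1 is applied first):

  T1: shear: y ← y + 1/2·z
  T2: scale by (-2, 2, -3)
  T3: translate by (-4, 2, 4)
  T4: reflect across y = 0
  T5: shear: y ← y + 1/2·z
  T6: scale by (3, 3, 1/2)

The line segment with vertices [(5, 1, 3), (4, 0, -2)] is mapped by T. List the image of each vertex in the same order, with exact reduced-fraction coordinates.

T1 shear: y ← y + 1/2·z: (5, 1, 3) → (5, 5/2, 3); (4, 0, -2) → (4, -1, -2)
T2 scale by (-2, 2, -3): (5, 5/2, 3) → (-10, 5, -9); (4, -1, -2) → (-8, -2, 6)
T3 translate by (-4, 2, 4): (-10, 5, -9) → (-14, 7, -5); (-8, -2, 6) → (-12, 0, 10)
T4 reflect across y = 0: (-14, 7, -5) → (-14, -7, -5); (-12, 0, 10) → (-12, 0, 10)
T5 shear: y ← y + 1/2·z: (-14, -7, -5) → (-14, -19/2, -5); (-12, 0, 10) → (-12, 5, 10)
T6 scale by (3, 3, 1/2): (-14, -19/2, -5) → (-42, -57/2, -5/2); (-12, 5, 10) → (-36, 15, 5)

image vertices: (-42, -57/2, -5/2), (-36, 15, 5)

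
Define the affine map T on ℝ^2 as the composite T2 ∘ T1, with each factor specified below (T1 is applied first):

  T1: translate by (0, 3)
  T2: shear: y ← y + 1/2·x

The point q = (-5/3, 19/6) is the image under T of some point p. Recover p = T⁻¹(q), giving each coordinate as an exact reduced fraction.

p = (-5/3, 1)

T1 = [1 0 0; 0 1 3; 0 0 1]
T2·T1 = [1 0 0; 1/2 1 3; 0 0 1]
det M = 1; M⁻¹ = [1 0 0; -1/2 1 -3; 0 0 1]
M⁻¹ · (-5/3, 19/6)ᵀ = (-5/3, 1)ᵀ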